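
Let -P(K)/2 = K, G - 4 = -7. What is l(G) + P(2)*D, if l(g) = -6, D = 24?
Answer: -102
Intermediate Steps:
G = -3 (G = 4 - 7 = -3)
P(K) = -2*K
l(G) + P(2)*D = -6 - 2*2*24 = -6 - 4*24 = -6 - 96 = -102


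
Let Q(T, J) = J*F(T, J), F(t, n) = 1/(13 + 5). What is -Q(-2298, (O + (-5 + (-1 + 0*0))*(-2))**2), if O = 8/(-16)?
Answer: -529/72 ≈ -7.3472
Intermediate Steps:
F(t, n) = 1/18
O = -1/2 (O = 8*(-1/16) = -1/2 ≈ -0.50000)
Q(T, J) = J/18 (Q(T, J) = J*(1/18) = J/18)
-Q(-2298, (O + (-5 + (-1 + 0*0))*(-2))**2) = -(-1/2 + (-5 + (-1 + 0*0))*(-2))**2/18 = -(-1/2 + (-5 + (-1 + 0))*(-2))**2/18 = -(-1/2 + (-5 - 1)*(-2))**2/18 = -(-1/2 - 6*(-2))**2/18 = -(-1/2 + 12)**2/18 = -(23/2)**2/18 = -529/(18*4) = -1*529/72 = -529/72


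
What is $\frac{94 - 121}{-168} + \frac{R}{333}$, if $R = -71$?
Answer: $- \frac{979}{18648} \approx -0.052499$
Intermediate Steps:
$\frac{94 - 121}{-168} + \frac{R}{333} = \frac{94 - 121}{-168} - \frac{71}{333} = \left(94 - 121\right) \left(- \frac{1}{168}\right) - \frac{71}{333} = \left(-27\right) \left(- \frac{1}{168}\right) - \frac{71}{333} = \frac{9}{56} - \frac{71}{333} = - \frac{979}{18648}$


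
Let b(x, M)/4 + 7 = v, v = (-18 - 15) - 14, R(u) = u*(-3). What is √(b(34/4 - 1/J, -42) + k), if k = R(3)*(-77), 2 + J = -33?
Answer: 3*√53 ≈ 21.840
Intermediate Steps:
R(u) = -3*u
J = -35 (J = -2 - 33 = -35)
v = -47 (v = -33 - 14 = -47)
b(x, M) = -216 (b(x, M) = -28 + 4*(-47) = -28 - 188 = -216)
k = 693 (k = -3*3*(-77) = -9*(-77) = 693)
√(b(34/4 - 1/J, -42) + k) = √(-216 + 693) = √477 = 3*√53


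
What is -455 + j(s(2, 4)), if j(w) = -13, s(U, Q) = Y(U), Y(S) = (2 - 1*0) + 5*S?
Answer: -468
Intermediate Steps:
Y(S) = 2 + 5*S (Y(S) = (2 + 0) + 5*S = 2 + 5*S)
s(U, Q) = 2 + 5*U
-455 + j(s(2, 4)) = -455 - 13 = -468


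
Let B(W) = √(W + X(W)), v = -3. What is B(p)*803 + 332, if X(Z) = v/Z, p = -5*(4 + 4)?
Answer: 332 + 803*I*√15970/20 ≈ 332.0 + 5073.9*I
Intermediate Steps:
p = -40 (p = -5*8 = -40)
X(Z) = -3/Z
B(W) = √(W - 3/W)
B(p)*803 + 332 = √(-40 - 3/(-40))*803 + 332 = √(-40 - 3*(-1/40))*803 + 332 = √(-40 + 3/40)*803 + 332 = √(-1597/40)*803 + 332 = (I*√15970/20)*803 + 332 = 803*I*√15970/20 + 332 = 332 + 803*I*√15970/20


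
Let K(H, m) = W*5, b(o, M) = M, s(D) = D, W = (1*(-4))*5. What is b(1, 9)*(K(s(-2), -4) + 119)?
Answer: 171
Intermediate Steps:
W = -20 (W = -4*5 = -20)
K(H, m) = -100 (K(H, m) = -20*5 = -100)
b(1, 9)*(K(s(-2), -4) + 119) = 9*(-100 + 119) = 9*19 = 171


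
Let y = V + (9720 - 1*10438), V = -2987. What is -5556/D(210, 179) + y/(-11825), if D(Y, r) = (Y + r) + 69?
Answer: -6400281/541585 ≈ -11.818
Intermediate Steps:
D(Y, r) = 69 + Y + r
y = -3705 (y = -2987 + (9720 - 1*10438) = -2987 + (9720 - 10438) = -2987 - 718 = -3705)
-5556/D(210, 179) + y/(-11825) = -5556/(69 + 210 + 179) - 3705/(-11825) = -5556/458 - 3705*(-1/11825) = -5556*1/458 + 741/2365 = -2778/229 + 741/2365 = -6400281/541585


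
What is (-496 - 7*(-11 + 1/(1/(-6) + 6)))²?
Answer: 4414201/25 ≈ 1.7657e+5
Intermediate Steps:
(-496 - 7*(-11 + 1/(1/(-6) + 6)))² = (-496 - 7*(-11 + 1/(-⅙ + 6)))² = (-496 - 7*(-11 + 1/(35/6)))² = (-496 - 7*(-11 + 6/35))² = (-496 - 7*(-379/35))² = (-496 + 379/5)² = (-2101/5)² = 4414201/25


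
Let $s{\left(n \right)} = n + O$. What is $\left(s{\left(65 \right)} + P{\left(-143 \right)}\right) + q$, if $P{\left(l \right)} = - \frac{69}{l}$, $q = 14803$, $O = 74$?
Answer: $\frac{2136775}{143} \approx 14942.0$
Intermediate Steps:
$s{\left(n \right)} = 74 + n$ ($s{\left(n \right)} = n + 74 = 74 + n$)
$\left(s{\left(65 \right)} + P{\left(-143 \right)}\right) + q = \left(\left(74 + 65\right) - \frac{69}{-143}\right) + 14803 = \left(139 - - \frac{69}{143}\right) + 14803 = \left(139 + \frac{69}{143}\right) + 14803 = \frac{19946}{143} + 14803 = \frac{2136775}{143}$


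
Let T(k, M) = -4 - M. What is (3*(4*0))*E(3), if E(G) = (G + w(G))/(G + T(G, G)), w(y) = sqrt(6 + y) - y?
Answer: 0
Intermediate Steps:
E(G) = -sqrt(6 + G)/4 (E(G) = (G + (sqrt(6 + G) - G))/(G + (-4 - G)) = sqrt(6 + G)/(-4) = sqrt(6 + G)*(-1/4) = -sqrt(6 + G)/4)
(3*(4*0))*E(3) = (3*(4*0))*(-sqrt(6 + 3)/4) = (3*0)*(-sqrt(9)/4) = 0*(-1/4*3) = 0*(-3/4) = 0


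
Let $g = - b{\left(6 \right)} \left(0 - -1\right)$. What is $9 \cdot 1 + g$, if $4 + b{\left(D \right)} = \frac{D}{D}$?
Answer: $12$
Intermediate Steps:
$b{\left(D \right)} = -3$ ($b{\left(D \right)} = -4 + \frac{D}{D} = -4 + 1 = -3$)
$g = 3$ ($g = - \left(-3\right) \left(0 - -1\right) = - \left(-3\right) \left(0 + 1\right) = - \left(-3\right) 1 = \left(-1\right) \left(-3\right) = 3$)
$9 \cdot 1 + g = 9 \cdot 1 + 3 = 9 + 3 = 12$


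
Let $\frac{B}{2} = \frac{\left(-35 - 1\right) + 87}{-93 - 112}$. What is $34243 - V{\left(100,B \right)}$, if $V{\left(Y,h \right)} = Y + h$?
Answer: $\frac{6999417}{205} \approx 34144.0$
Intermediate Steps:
$B = - \frac{102}{205}$ ($B = 2 \frac{\left(-35 - 1\right) + 87}{-93 - 112} = 2 \frac{\left(-35 - 1\right) + 87}{-205} = 2 \left(-36 + 87\right) \left(- \frac{1}{205}\right) = 2 \cdot 51 \left(- \frac{1}{205}\right) = 2 \left(- \frac{51}{205}\right) = - \frac{102}{205} \approx -0.49756$)
$34243 - V{\left(100,B \right)} = 34243 - \left(100 - \frac{102}{205}\right) = 34243 - \frac{20398}{205} = \frac{6999417}{205}$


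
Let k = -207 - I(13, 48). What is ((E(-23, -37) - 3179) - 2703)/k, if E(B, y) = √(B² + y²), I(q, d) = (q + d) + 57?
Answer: 5882/325 - √1898/325 ≈ 17.964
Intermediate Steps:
I(q, d) = 57 + d + q (I(q, d) = (d + q) + 57 = 57 + d + q)
k = -325 (k = -207 - (57 + 48 + 13) = -207 - 1*118 = -207 - 118 = -325)
((E(-23, -37) - 3179) - 2703)/k = ((√((-23)² + (-37)²) - 3179) - 2703)/(-325) = ((√(529 + 1369) - 3179) - 2703)*(-1/325) = ((√1898 - 3179) - 2703)*(-1/325) = ((-3179 + √1898) - 2703)*(-1/325) = (-5882 + √1898)*(-1/325) = 5882/325 - √1898/325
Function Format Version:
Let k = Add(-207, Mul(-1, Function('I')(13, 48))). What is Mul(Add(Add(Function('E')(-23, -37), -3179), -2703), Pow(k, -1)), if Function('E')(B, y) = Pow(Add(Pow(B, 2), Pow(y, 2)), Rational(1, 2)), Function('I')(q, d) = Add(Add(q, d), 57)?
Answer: Add(Rational(5882, 325), Mul(Rational(-1, 325), Pow(1898, Rational(1, 2)))) ≈ 17.964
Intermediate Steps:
Function('I')(q, d) = Add(57, d, q) (Function('I')(q, d) = Add(Add(d, q), 57) = Add(57, d, q))
k = -325 (k = Add(-207, Mul(-1, Add(57, 48, 13))) = Add(-207, Mul(-1, 118)) = Add(-207, -118) = -325)
Mul(Add(Add(Function('E')(-23, -37), -3179), -2703), Pow(k, -1)) = Mul(Add(Add(Pow(Add(Pow(-23, 2), Pow(-37, 2)), Rational(1, 2)), -3179), -2703), Pow(-325, -1)) = Mul(Add(Add(Pow(Add(529, 1369), Rational(1, 2)), -3179), -2703), Rational(-1, 325)) = Mul(Add(Add(Pow(1898, Rational(1, 2)), -3179), -2703), Rational(-1, 325)) = Mul(Add(Add(-3179, Pow(1898, Rational(1, 2))), -2703), Rational(-1, 325)) = Mul(Add(-5882, Pow(1898, Rational(1, 2))), Rational(-1, 325)) = Add(Rational(5882, 325), Mul(Rational(-1, 325), Pow(1898, Rational(1, 2))))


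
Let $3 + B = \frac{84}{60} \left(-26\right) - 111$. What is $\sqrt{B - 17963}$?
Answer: $\frac{3 i \sqrt{50315}}{5} \approx 134.59 i$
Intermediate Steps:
$B = - \frac{752}{5}$ ($B = -3 - \left(111 - \frac{84}{60} \left(-26\right)\right) = -3 - \left(111 - 84 \cdot \frac{1}{60} \left(-26\right)\right) = -3 + \left(\frac{7}{5} \left(-26\right) - 111\right) = -3 - \frac{737}{5} = - \frac{752}{5} \approx -150.4$)
$\sqrt{B - 17963} = \sqrt{- \frac{752}{5} - 17963} = \sqrt{- \frac{90567}{5}} = \frac{3 i \sqrt{50315}}{5}$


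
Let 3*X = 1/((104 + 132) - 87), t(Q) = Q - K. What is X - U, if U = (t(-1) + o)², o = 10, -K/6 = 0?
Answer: -36206/447 ≈ -80.998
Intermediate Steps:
K = 0 (K = -6*0 = 0)
t(Q) = Q (t(Q) = Q - 1*0 = Q + 0 = Q)
U = 81 (U = (-1 + 10)² = 9² = 81)
X = 1/447 (X = 1/(3*((104 + 132) - 87)) = 1/(3*(236 - 87)) = (⅓)/149 = (⅓)*(1/149) = 1/447 ≈ 0.0022371)
X - U = 1/447 - 1*81 = 1/447 - 81 = -36206/447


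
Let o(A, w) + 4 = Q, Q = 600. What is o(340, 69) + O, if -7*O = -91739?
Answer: 95911/7 ≈ 13702.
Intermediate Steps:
O = 91739/7 (O = -⅐*(-91739) = 91739/7 ≈ 13106.)
o(A, w) = 596 (o(A, w) = -4 + 600 = 596)
o(340, 69) + O = 596 + 91739/7 = 95911/7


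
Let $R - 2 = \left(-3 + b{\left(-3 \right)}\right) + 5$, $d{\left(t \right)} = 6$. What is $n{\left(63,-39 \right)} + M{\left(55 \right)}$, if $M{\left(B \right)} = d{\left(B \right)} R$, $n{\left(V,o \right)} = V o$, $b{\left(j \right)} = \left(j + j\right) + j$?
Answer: $-2487$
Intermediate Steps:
$b{\left(j \right)} = 3 j$ ($b{\left(j \right)} = 2 j + j = 3 j$)
$R = -5$ ($R = 2 + \left(\left(-3 + 3 \left(-3\right)\right) + 5\right) = 2 + \left(\left(-3 - 9\right) + 5\right) = 2 + \left(-12 + 5\right) = 2 - 7 = -5$)
$M{\left(B \right)} = -30$ ($M{\left(B \right)} = 6 \left(-5\right) = -30$)
$n{\left(63,-39 \right)} + M{\left(55 \right)} = 63 \left(-39\right) - 30 = -2457 - 30 = -2487$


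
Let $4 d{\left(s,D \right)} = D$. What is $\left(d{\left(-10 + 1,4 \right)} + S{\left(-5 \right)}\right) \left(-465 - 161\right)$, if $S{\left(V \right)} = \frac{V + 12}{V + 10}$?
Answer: $- \frac{7512}{5} \approx -1502.4$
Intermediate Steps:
$S{\left(V \right)} = \frac{12 + V}{10 + V}$
$d{\left(s,D \right)} = \frac{D}{4}$
$\left(d{\left(-10 + 1,4 \right)} + S{\left(-5 \right)}\right) \left(-465 - 161\right) = \left(\frac{1}{4} \cdot 4 + \frac{12 - 5}{10 - 5}\right) \left(-465 - 161\right) = \left(1 + \frac{1}{5} \cdot 7\right) \left(-626\right) = \left(1 + \frac{7}{5}\right) \left(-626\right) = \frac{12}{5} \left(-626\right) = - \frac{7512}{5}$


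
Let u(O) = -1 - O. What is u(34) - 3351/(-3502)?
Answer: -119219/3502 ≈ -34.043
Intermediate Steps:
u(34) - 3351/(-3502) = (-1 - 1*34) - 3351/(-3502) = (-1 - 34) - 3351*(-1/3502) = -35 + 3351/3502 = -119219/3502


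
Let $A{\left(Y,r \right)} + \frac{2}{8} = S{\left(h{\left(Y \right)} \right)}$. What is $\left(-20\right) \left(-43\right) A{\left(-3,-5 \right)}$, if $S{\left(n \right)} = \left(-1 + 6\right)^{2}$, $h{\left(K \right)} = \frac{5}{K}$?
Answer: $21285$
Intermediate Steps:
$S{\left(n \right)} = 25$ ($S{\left(n \right)} = 5^{2} = 25$)
$A{\left(Y,r \right)} = \frac{99}{4}$ ($A{\left(Y,r \right)} = - \frac{1}{4} + 25 = \frac{99}{4}$)
$\left(-20\right) \left(-43\right) A{\left(-3,-5 \right)} = \left(-20\right) \left(-43\right) \frac{99}{4} = 860 \cdot \frac{99}{4} = 21285$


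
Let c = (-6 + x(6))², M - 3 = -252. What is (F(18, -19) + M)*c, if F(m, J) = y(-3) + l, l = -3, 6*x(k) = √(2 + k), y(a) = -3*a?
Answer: -8802 + 972*√2 ≈ -7427.4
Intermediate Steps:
M = -249 (M = 3 - 252 = -249)
x(k) = √(2 + k)/6
F(m, J) = 6 (F(m, J) = -3*(-3) - 3 = 9 - 3 = 6)
c = (-6 + √2/3)² (c = (-6 + √(2 + 6)/6)² = (-6 + √8/6)² = (-6 + (2*√2)/6)² = (-6 + √2/3)² ≈ 30.565)
(F(18, -19) + M)*c = (6 - 249)*((18 - √2)²/9) = -27*(18 - √2)²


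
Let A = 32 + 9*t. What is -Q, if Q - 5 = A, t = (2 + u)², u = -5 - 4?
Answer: -478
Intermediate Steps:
u = -9
t = 49 (t = (2 - 9)² = (-7)² = 49)
A = 473 (A = 32 + 9*49 = 32 + 441 = 473)
Q = 478 (Q = 5 + 473 = 478)
-Q = -1*478 = -478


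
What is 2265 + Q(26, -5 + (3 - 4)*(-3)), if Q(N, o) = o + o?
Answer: 2261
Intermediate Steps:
Q(N, o) = 2*o
2265 + Q(26, -5 + (3 - 4)*(-3)) = 2265 + 2*(-5 + (3 - 4)*(-3)) = 2265 + 2*(-5 - 1*(-3)) = 2265 + 2*(-5 + 3) = 2265 + 2*(-2) = 2265 - 4 = 2261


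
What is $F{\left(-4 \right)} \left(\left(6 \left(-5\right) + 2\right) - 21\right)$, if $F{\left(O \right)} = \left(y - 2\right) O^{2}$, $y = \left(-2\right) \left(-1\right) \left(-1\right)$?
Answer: $3136$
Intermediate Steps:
$y = -2$ ($y = 2 \left(-1\right) = -2$)
$F{\left(O \right)} = - 4 O^{2}$ ($F{\left(O \right)} = \left(-2 - 2\right) O^{2} = - 4 O^{2}$)
$F{\left(-4 \right)} \left(\left(6 \left(-5\right) + 2\right) - 21\right) = - 4 \left(-4\right)^{2} \left(\left(6 \left(-5\right) + 2\right) - 21\right) = \left(-4\right) 16 \left(\left(-30 + 2\right) - 21\right) = - 64 \left(-28 - 21\right) = \left(-64\right) \left(-49\right) = 3136$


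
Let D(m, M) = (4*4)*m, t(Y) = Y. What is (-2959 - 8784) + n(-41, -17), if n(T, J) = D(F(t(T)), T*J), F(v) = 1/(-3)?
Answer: -35245/3 ≈ -11748.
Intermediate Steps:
F(v) = -1/3
D(m, M) = 16*m
n(T, J) = -16/3 (n(T, J) = 16*(-1/3) = -16/3)
(-2959 - 8784) + n(-41, -17) = (-2959 - 8784) - 16/3 = -11743 - 16/3 = -35245/3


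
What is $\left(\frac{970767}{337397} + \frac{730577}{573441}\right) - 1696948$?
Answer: $- \frac{328320068421381680}{193477273077} \approx -1.6969 \cdot 10^{6}$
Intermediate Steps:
$\left(\frac{970767}{337397} + \frac{730577}{573441}\right) - 1696948 = \frac{803172087316}{193477273077} - 1696948 = - \frac{328320068421381680}{193477273077}$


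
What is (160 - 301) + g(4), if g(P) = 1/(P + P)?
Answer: -1127/8 ≈ -140.88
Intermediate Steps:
g(P) = 1/(2*P)
(160 - 301) + g(4) = (160 - 301) + (1/2)/4 = -141 + (1/2)*(1/4) = -141 + 1/8 = -1127/8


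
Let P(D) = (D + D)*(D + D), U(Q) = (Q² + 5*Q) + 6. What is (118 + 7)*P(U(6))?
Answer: 2592000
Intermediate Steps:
U(Q) = 6 + Q² + 5*Q
P(D) = 4*D² (P(D) = (2*D)*(2*D) = 4*D²)
(118 + 7)*P(U(6)) = (118 + 7)*(4*(6 + 6² + 5*6)²) = 125*(4*(6 + 36 + 30)²) = 125*(4*72²) = 125*(4*5184) = 125*20736 = 2592000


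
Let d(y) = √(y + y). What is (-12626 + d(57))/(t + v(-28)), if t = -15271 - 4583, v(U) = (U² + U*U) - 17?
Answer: 12626/18303 - √114/18303 ≈ 0.68925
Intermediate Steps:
v(U) = -17 + 2*U² (v(U) = (U² + U²) - 17 = 2*U² - 17 = -17 + 2*U²)
d(y) = √2*√y (d(y) = √(2*y) = √2*√y)
t = -19854
(-12626 + d(57))/(t + v(-28)) = (-12626 + √2*√57)/(-19854 + (-17 + 2*(-28)²)) = (-12626 + √114)/(-19854 + (-17 + 2*784)) = (-12626 + √114)/(-19854 + (-17 + 1568)) = (-12626 + √114)/(-19854 + 1551) = (-12626 + √114)/(-18303) = (-12626 + √114)*(-1/18303) = 12626/18303 - √114/18303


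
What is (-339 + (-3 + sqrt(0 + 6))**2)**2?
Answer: 105192 + 3888*sqrt(6) ≈ 1.1472e+5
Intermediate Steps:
(-339 + (-3 + sqrt(0 + 6))**2)**2 = (-339 + (-3 + sqrt(6))**2)**2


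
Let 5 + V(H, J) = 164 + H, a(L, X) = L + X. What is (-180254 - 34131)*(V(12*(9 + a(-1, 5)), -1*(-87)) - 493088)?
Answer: 105643139605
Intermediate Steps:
V(H, J) = 159 + H (V(H, J) = -5 + (164 + H) = 159 + H)
(-180254 - 34131)*(V(12*(9 + a(-1, 5)), -1*(-87)) - 493088) = (-180254 - 34131)*((159 + 12*(9 + (-1 + 5))) - 493088) = -214385*((159 + 12*(9 + 4)) - 493088) = -214385*((159 + 12*13) - 493088) = -214385*((159 + 156) - 493088) = -214385*(315 - 493088) = -214385*(-492773) = 105643139605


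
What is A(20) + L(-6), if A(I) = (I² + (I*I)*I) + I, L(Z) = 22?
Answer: 8442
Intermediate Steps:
A(I) = I + I² + I³ (A(I) = (I² + I²*I) + I = (I² + I³) + I = I + I² + I³)
A(20) + L(-6) = 20*(1 + 20 + 20²) + 22 = 20*(1 + 20 + 400) + 22 = 20*421 + 22 = 8420 + 22 = 8442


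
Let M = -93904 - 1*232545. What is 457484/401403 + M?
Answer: -131037150463/401403 ≈ -3.2645e+5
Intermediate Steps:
M = -326449 (M = -93904 - 232545 = -326449)
457484/401403 + M = 457484/401403 - 326449 = -131037150463/401403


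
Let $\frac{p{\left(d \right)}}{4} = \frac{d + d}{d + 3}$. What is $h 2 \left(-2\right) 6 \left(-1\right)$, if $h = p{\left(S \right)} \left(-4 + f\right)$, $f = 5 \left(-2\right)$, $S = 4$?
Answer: $-1536$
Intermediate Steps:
$p{\left(d \right)} = \frac{8 d}{3 + d}$ ($p{\left(d \right)} = 4 \frac{d + d}{d + 3} = 4 \frac{2 d}{3 + d} = \frac{8 d}{3 + d}$)
$f = -10$
$h = -64$ ($h = 8 \cdot 4 \frac{1}{3 + 4} \left(-4 - 10\right) = 8 \cdot 4 \cdot \frac{1}{7} \left(-14\right) = \frac{32}{7} \left(-14\right) = -64$)
$h 2 \left(-2\right) 6 \left(-1\right) = \left(-64\right) 2 \left(-2\right) 6 \left(-1\right) = - 128 \left(\left(-12\right) \left(-1\right)\right) = \left(-128\right) 12 = -1536$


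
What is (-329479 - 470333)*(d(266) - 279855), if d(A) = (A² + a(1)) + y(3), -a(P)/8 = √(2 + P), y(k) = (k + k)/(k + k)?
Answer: 167239089576 + 6398496*√3 ≈ 1.6725e+11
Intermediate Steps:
y(k) = 1 (y(k) = (2*k)/((2*k)) = (2*k)*(1/(2*k)) = 1)
a(P) = -8*√(2 + P)
d(A) = 1 + A² - 8*√3 (d(A) = (A² - 8*√(2 + 1)) + 1 = (A² - 8*√3) + 1 = 1 + A² - 8*√3)
(-329479 - 470333)*(d(266) - 279855) = (-329479 - 470333)*((1 + 266² - 8*√3) - 279855) = -799812*((1 + 70756 - 8*√3) - 279855) = -799812*((70757 - 8*√3) - 279855) = -799812*(-209098 - 8*√3) = 167239089576 + 6398496*√3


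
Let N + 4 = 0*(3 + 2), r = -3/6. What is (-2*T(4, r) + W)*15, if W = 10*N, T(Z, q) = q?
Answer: -585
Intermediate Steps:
r = -1/2 (r = -3*1/6 = -1/2 ≈ -0.50000)
N = -4 (N = -4 + 0*(3 + 2) = -4 + 0*5 = -4 + 0 = -4)
W = -40 (W = 10*(-4) = -40)
(-2*T(4, r) + W)*15 = (-2*(-1/2) - 40)*15 = (1 - 40)*15 = -39*15 = -585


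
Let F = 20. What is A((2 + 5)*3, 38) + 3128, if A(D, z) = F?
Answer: 3148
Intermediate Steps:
A(D, z) = 20
A((2 + 5)*3, 38) + 3128 = 20 + 3128 = 3148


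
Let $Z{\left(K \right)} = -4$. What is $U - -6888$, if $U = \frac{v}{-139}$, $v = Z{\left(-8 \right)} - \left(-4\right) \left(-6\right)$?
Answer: $\frac{957460}{139} \approx 6888.2$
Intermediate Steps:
$v = -28$ ($v = -4 - \left(-4\right) \left(-6\right) = -4 - 24 = -28$)
$U = \frac{28}{139}$ ($U = - \frac{28}{-139} = \left(-28\right) \left(- \frac{1}{139}\right) = \frac{28}{139} \approx 0.20144$)
$U - -6888 = \frac{28}{139} - -6888 = \frac{28}{139} + 6888 = \frac{957460}{139}$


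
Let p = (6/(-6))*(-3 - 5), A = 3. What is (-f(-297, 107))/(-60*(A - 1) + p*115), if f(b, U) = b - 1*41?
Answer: 169/400 ≈ 0.42250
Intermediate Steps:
f(b, U) = -41 + b (f(b, U) = b - 41 = -41 + b)
p = 8 (p = (6*(-1/6))*(-8) = -1*(-8) = 8)
(-f(-297, 107))/(-60*(A - 1) + p*115) = (-(-41 - 297))/(-60*(3 - 1) + 8*115) = (-1*(-338))/(-60*2 + 920) = 338/(-120 + 920) = 338/800 = 338*(1/800) = 169/400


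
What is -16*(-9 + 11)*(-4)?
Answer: 128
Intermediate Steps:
-16*(-9 + 11)*(-4) = -16*2*(-4) = -32*(-4) = 128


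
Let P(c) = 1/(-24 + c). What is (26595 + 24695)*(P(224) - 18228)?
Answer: -18698277271/20 ≈ -9.3491e+8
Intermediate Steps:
(26595 + 24695)*(P(224) - 18228) = (26595 + 24695)*(1/(-24 + 224) - 18228) = 51290*(1/200 - 18228) = 51290*(-3645599/200) = -18698277271/20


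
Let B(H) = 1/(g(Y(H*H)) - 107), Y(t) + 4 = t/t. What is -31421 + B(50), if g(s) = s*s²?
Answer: -4210415/134 ≈ -31421.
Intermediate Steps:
Y(t) = -3 (Y(t) = -4 + t/t = -4 + 1 = -3)
g(s) = s³
B(H) = -1/134 (B(H) = 1/((-3)³ - 107) = 1/(-27 - 107) = 1/(-134) = -1/134)
-31421 + B(50) = -31421 - 1/134 = -4210415/134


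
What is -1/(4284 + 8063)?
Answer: -1/12347 ≈ -8.0991e-5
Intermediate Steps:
-1/(4284 + 8063) = -1/12347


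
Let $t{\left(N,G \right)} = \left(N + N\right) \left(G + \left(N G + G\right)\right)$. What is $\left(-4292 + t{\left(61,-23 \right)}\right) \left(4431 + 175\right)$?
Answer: $-834008420$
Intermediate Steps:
$t{\left(N,G \right)} = 2 N \left(2 G + G N\right)$ ($t{\left(N,G \right)} = 2 N \left(G + \left(G N + G\right)\right) = 2 N \left(G + \left(G + G N\right)\right) = 2 N \left(2 G + G N\right)$)
$\left(-4292 + t{\left(61,-23 \right)}\right) \left(4431 + 175\right) = \left(-4292 + 2 \left(-23\right) 61 \left(2 + 61\right)\right) \left(4431 + 175\right) = \left(-4292 + 2 \left(-23\right) 61 \cdot 63\right) 4606 = \left(-4292 - 176778\right) 4606 = \left(-181070\right) 4606 = -834008420$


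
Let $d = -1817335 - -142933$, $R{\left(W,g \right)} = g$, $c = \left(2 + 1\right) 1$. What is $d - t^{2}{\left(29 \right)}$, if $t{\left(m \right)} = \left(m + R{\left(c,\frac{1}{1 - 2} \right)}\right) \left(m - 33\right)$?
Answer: $-1686946$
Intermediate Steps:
$c = 3$ ($c = 3 \cdot 1 = 3$)
$d = -1674402$ ($d = -1817335 + 142933 = -1674402$)
$t{\left(m \right)} = \left(-1 + m\right) \left(-33 + m\right)$ ($t{\left(m \right)} = \left(m + \frac{1}{1 - 2}\right) \left(m - 33\right) = \left(m + \frac{1}{-1}\right) \left(-33 + m\right) = \left(m - 1\right) \left(-33 + m\right) = \left(-1 + m\right) \left(-33 + m\right)$)
$d - t^{2}{\left(29 \right)} = -1674402 - \left(33 + 29^{2} - 986\right)^{2} = -1674402 - \left(33 + 841 - 986\right)^{2} = -1674402 - \left(-112\right)^{2} = -1674402 - 12544 = -1686946$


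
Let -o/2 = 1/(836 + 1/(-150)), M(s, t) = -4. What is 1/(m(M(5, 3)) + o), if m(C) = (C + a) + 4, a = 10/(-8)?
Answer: -501596/628195 ≈ -0.79847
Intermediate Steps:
a = -5/4 (a = 10*(-⅛) = -5/4 ≈ -1.2500)
m(C) = 11/4 + C (m(C) = (C - 5/4) + 4 = (-5/4 + C) + 4 = 11/4 + C)
o = -300/125399 (o = -2/(836 + 1/(-150)) = -2/(836 - 1/150) = -2/125399/150 = -2*150/125399 = -300/125399 ≈ -0.0023924)
1/(m(M(5, 3)) + o) = 1/((11/4 - 4) - 300/125399) = 1/(-5/4 - 300/125399) = 1/(-628195/501596) = -501596/628195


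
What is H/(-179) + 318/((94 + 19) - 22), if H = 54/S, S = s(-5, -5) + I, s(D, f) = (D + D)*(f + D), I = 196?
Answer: 8421999/2410772 ≈ 3.4935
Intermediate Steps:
s(D, f) = 2*D*(D + f) (s(D, f) = (2*D)*(D + f) = 2*D*(D + f))
S = 296 (S = 2*(-5)*(-5 - 5) + 196 = 2*(-5)*(-10) + 196 = 100 + 196 = 296)
H = 27/148 (H = 54/296 = 54*(1/296) = 27/148 ≈ 0.18243)
H/(-179) + 318/((94 + 19) - 22) = (27/148)/(-179) + 318/((94 + 19) - 22) = (27/148)*(-1/179) + 318/(113 - 22) = -27/26492 + 318/91 = 8421999/2410772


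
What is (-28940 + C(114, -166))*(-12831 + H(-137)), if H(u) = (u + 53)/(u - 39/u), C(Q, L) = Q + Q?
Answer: 3449935179432/9365 ≈ 3.6839e+8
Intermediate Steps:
C(Q, L) = 2*Q
H(u) = (53 + u)/(u - 39/u)
(-28940 + C(114, -166))*(-12831 + H(-137)) = (-28940 + 2*114)*(-12831 - 137*(53 - 137)/(-39 + (-137)²)) = (-28940 + 228)*(-12831 - 137*(-84)/(-39 + 18769)) = -28712*(-12831 - 137*(-84)/18730) = -28712*(-12831 - 137*1/18730*(-84)) = -28712*(-12831 + 5754/9365) = -28712*(-120156561/9365) = 3449935179432/9365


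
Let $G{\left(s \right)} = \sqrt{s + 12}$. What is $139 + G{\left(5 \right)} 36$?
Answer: $139 + 36 \sqrt{17} \approx 287.43$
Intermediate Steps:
$G{\left(s \right)} = \sqrt{12 + s}$
$139 + G{\left(5 \right)} 36 = 139 + \sqrt{12 + 5} \cdot 36 = 139 + \sqrt{17} \cdot 36 = 139 + 36 \sqrt{17}$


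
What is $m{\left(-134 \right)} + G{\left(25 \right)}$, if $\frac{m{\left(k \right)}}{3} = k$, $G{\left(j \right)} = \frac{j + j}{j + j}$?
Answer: $-401$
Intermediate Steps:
$G{\left(j \right)} = 1$ ($G{\left(j \right)} = \frac{2 j}{2 j} = 2 j \frac{1}{2 j} = 1$)
$m{\left(k \right)} = 3 k$
$m{\left(-134 \right)} + G{\left(25 \right)} = 3 \left(-134\right) + 1 = -402 + 1 = -401$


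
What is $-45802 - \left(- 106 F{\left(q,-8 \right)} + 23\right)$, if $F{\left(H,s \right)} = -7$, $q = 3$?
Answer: $-46567$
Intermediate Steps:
$-45802 - \left(- 106 F{\left(q,-8 \right)} + 23\right) = -45802 - \left(\left(-106\right) \left(-7\right) + 23\right) = -45802 - \left(742 + 23\right) = -45802 - 765 = -46567$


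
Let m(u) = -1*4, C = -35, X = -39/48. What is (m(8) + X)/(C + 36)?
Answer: -77/16 ≈ -4.8125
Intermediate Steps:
X = -13/16 (X = -39*1/48 = -13/16 ≈ -0.81250)
m(u) = -4
(m(8) + X)/(C + 36) = (-4 - 13/16)/(-35 + 36) = -77/16/1 = -77/16*1 = -77/16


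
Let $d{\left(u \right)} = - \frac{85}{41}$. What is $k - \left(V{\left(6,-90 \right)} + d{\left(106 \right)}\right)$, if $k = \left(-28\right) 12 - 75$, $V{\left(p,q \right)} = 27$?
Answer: $- \frac{17873}{41} \approx -435.93$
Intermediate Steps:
$d{\left(u \right)} = - \frac{85}{41}$ ($d{\left(u \right)} = \left(-85\right) \frac{1}{41} = - \frac{85}{41}$)
$k = -411$ ($k = -336 - 75 = -411$)
$k - \left(V{\left(6,-90 \right)} + d{\left(106 \right)}\right) = -411 - \left(27 - \frac{85}{41}\right) = -411 - \frac{1022}{41} = - \frac{17873}{41}$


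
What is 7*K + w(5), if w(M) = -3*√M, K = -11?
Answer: -77 - 3*√5 ≈ -83.708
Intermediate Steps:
7*K + w(5) = 7*(-11) - 3*√5 = -77 - 3*√5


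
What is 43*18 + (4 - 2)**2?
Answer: 778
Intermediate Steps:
43*18 + (4 - 2)**2 = 774 + 2**2 = 774 + 4 = 778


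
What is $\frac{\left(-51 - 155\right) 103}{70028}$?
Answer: $- \frac{10609}{35014} \approx -0.30299$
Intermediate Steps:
$\frac{\left(-51 - 155\right) 103}{70028} = \left(-206\right) 103 \cdot \frac{1}{70028} = \left(-21218\right) \frac{1}{70028} = - \frac{10609}{35014}$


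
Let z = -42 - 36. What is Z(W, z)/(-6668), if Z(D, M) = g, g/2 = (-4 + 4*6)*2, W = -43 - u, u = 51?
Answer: -20/1667 ≈ -0.011998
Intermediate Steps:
W = -94 (W = -43 - 1*51 = -43 - 51 = -94)
z = -78
g = 80 (g = 2*((-4 + 4*6)*2) = 2*((-4 + 24)*2) = 2*(20*2) = 2*40 = 80)
Z(D, M) = 80
Z(W, z)/(-6668) = 80/(-6668) = 80*(-1/6668) = -20/1667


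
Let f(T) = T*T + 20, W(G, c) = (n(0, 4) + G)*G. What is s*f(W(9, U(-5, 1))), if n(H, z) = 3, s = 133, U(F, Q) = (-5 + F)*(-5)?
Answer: 1553972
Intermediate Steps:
U(F, Q) = 25 - 5*F
W(G, c) = G*(3 + G) (W(G, c) = (3 + G)*G = G*(3 + G))
f(T) = 20 + T**2 (f(T) = T**2 + 20 = 20 + T**2)
s*f(W(9, U(-5, 1))) = 133*(20 + (9*(3 + 9))**2) = 133*(20 + (9*12)**2) = 133*(20 + 108**2) = 133*(20 + 11664) = 133*11684 = 1553972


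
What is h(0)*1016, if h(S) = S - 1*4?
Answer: -4064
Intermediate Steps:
h(S) = -4 + S (h(S) = S - 4 = -4 + S)
h(0)*1016 = (-4 + 0)*1016 = -4*1016 = -4064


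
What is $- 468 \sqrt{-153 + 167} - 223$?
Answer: $-223 - 468 \sqrt{14} \approx -1974.1$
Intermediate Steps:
$- 468 \sqrt{-153 + 167} - 223 = - 468 \sqrt{14} - 223 = -223 - 468 \sqrt{14}$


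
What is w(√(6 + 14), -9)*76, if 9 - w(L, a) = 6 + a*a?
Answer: -5928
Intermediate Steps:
w(L, a) = 3 - a² (w(L, a) = 9 - (6 + a*a) = 9 - (6 + a²) = 9 + (-6 - a²) = 3 - a²)
w(√(6 + 14), -9)*76 = (3 - 1*(-9)²)*76 = (3 - 1*81)*76 = (3 - 81)*76 = -78*76 = -5928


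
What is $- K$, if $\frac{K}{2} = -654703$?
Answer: $1309406$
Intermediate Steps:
$K = -1309406$ ($K = 2 \left(-654703\right) = -1309406$)
$- K = \left(-1\right) \left(-1309406\right) = 1309406$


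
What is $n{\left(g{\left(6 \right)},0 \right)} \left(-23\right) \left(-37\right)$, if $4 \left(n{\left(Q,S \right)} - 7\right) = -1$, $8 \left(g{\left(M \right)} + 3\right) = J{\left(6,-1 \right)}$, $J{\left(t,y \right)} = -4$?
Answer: $\frac{22977}{4} \approx 5744.3$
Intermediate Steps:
$g{\left(M \right)} = - \frac{7}{2}$ ($g{\left(M \right)} = -3 + \frac{1}{8} \left(-4\right) = -3 - \frac{1}{2} = - \frac{7}{2}$)
$n{\left(Q,S \right)} = \frac{27}{4}$ ($n{\left(Q,S \right)} = 7 + \frac{1}{4} \left(-1\right) = 7 - \frac{1}{4} = \frac{27}{4}$)
$n{\left(g{\left(6 \right)},0 \right)} \left(-23\right) \left(-37\right) = \frac{27}{4} \left(-23\right) \left(-37\right) = \left(- \frac{621}{4}\right) \left(-37\right) = \frac{22977}{4}$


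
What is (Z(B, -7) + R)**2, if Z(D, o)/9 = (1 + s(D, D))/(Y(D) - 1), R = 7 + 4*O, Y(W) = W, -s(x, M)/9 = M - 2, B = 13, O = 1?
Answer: 15625/4 ≈ 3906.3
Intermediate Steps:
s(x, M) = 18 - 9*M (s(x, M) = -9*(M - 2) = -9*(-2 + M) = 18 - 9*M)
R = 11 (R = 7 + 4*1 = 7 + 4 = 11)
Z(D, o) = 9*(19 - 9*D)/(-1 + D) (Z(D, o) = 9*((1 + (18 - 9*D))/(D - 1)) = 9*((19 - 9*D)/(-1 + D)) = 9*(19 - 9*D)/(-1 + D))
(Z(B, -7) + R)**2 = (9*(19 - 9*13)/(-1 + 13) + 11)**2 = (9*(19 - 117)/12 + 11)**2 = (9*(1/12)*(-98) + 11)**2 = (-147/2 + 11)**2 = (-125/2)**2 = 15625/4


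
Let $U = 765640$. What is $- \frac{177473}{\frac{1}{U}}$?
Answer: $-135880427720$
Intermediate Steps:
$- \frac{177473}{\frac{1}{U}} = - \frac{177473}{\frac{1}{765640}} = - 177473 \frac{1}{\frac{1}{765640}} = \left(-177473\right) 765640 = -135880427720$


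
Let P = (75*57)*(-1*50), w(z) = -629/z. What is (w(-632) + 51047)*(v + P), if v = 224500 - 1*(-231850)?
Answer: 978355248225/79 ≈ 1.2384e+10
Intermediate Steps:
v = 456350 (v = 224500 + 231850 = 456350)
P = -213750 (P = 4275*(-50) = -213750)
(w(-632) + 51047)*(v + P) = (-629/(-632) + 51047)*(456350 - 213750) = (-629*(-1/632) + 51047)*242600 = (629/632 + 51047)*242600 = (32262333/632)*242600 = 978355248225/79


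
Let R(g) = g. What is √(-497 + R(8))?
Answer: I*√489 ≈ 22.113*I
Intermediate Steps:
√(-497 + R(8)) = √(-497 + 8) = √(-489) = I*√489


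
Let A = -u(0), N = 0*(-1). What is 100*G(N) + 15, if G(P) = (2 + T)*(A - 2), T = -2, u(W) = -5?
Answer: 15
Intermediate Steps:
N = 0
A = 5 (A = -1*(-5) = 5)
G(P) = 0 (G(P) = (2 - 2)*(5 - 2) = 0*3 = 0)
100*G(N) + 15 = 100*0 + 15 = 0 + 15 = 15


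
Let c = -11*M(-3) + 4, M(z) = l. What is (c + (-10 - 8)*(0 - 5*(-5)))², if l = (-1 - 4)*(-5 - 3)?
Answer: 784996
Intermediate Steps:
l = 40 (l = -5*(-8) = 40)
M(z) = 40
c = -436 (c = -11*40 + 4 = -440 + 4 = -436)
(c + (-10 - 8)*(0 - 5*(-5)))² = (-436 + (-10 - 8)*(0 - 5*(-5)))² = (-436 - 18*(0 + 25))² = (-436 - 18*25)² = (-436 - 450)² = (-886)² = 784996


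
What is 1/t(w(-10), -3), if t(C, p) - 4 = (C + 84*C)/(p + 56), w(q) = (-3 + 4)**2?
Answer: 53/297 ≈ 0.17845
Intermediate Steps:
w(q) = 1 (w(q) = 1**2 = 1)
t(C, p) = 4 + 85*C/(56 + p) (t(C, p) = 4 + (C + 84*C)/(p + 56) = 4 + (85*C)/(56 + p) = 4 + 85*C/(56 + p))
1/t(w(-10), -3) = 1/((224 + 4*(-3) + 85*1)/(56 - 3)) = 1/((224 - 12 + 85)/53) = 1/((1/53)*297) = 1/(297/53) = 53/297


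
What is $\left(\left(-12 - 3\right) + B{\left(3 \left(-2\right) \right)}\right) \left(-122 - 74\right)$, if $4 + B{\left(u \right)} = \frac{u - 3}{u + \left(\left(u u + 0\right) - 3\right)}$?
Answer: $\frac{11368}{3} \approx 3789.3$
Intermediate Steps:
$B{\left(u \right)} = -4 + \frac{-3 + u}{-3 + u + u^{2}}$ ($B{\left(u \right)} = -4 + \frac{u - 3}{u + \left(\left(u u + 0\right) - 3\right)} = -4 + \frac{-3 + u}{u + \left(\left(u^{2} + 0\right) - 3\right)} = -4 + \frac{-3 + u}{u + \left(u^{2} - 3\right)} = -4 + \frac{-3 + u}{u + \left(-3 + u^{2}\right)} = -4 + \frac{-3 + u}{-3 + u + u^{2}}$)
$\left(\left(-12 - 3\right) + B{\left(3 \left(-2\right) \right)}\right) \left(-122 - 74\right) = \left(\left(-12 - 3\right) + \frac{9 - 4 \left(3 \left(-2\right)\right)^{2} - 3 \cdot 3 \left(-2\right)}{-3 + 3 \left(-2\right) + \left(3 \left(-2\right)\right)^{2}}\right) \left(-122 - 74\right) = \left(-15 + \frac{9 - 4 \left(-6\right)^{2} - -18}{-3 - 6 + \left(-6\right)^{2}}\right) \left(-196\right) = \left(-15 + \frac{9 - 144 + 18}{-3 - 6 + 36}\right) \left(-196\right) = \left(-15 + \frac{9 - 144 + 18}{27}\right) \left(-196\right) = \left(-15 + \frac{1}{27} \left(-117\right)\right) \left(-196\right) = \left(-15 - \frac{13}{3}\right) \left(-196\right) = \left(- \frac{58}{3}\right) \left(-196\right) = \frac{11368}{3}$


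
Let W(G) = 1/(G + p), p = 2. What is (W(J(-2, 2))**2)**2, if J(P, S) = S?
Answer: 1/256 ≈ 0.0039063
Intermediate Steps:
W(G) = 1/(2 + G) (W(G) = 1/(G + 2) = 1/(2 + G))
(W(J(-2, 2))**2)**2 = ((1/(2 + 2))**2)**2 = ((1/4)**2)**2 = (1/16)**2 = 1/256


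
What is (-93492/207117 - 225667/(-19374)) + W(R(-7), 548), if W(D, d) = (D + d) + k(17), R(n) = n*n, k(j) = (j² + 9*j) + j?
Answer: 158604565277/148617954 ≈ 1067.2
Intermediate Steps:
k(j) = j² + 10*j
R(n) = n²
W(D, d) = 459 + D + d (W(D, d) = (D + d) + 17*(10 + 17) = (D + d) + 17*27 = (D + d) + 459 = 459 + D + d)
(-93492/207117 - 225667/(-19374)) + W(R(-7), 548) = (-93492/207117 - 225667/(-19374)) + (459 + (-7)² + 548) = (-93492*1/207117 - 225667*(-1/19374)) + (459 + 49 + 548) = (-10388/23013 + 225667/19374) + 1056 = 1664005853/148617954 + 1056 = 158604565277/148617954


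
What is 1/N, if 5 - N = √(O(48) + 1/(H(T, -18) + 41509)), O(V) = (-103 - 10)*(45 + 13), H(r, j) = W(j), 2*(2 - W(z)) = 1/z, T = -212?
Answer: 7471985/9831637827 + I*√14636539513915094/9831637827 ≈ 0.00075999 + 0.012305*I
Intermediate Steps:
W(z) = 2 - 1/(2*z)
H(r, j) = 2 - 1/(2*j)
O(V) = -6554 (O(V) = -113*58 = -6554)
N = 5 - I*√14636539513915094/1494397 (N = 5 - √(-6554 + 1/((2 - ½/(-18)) + 41509)) = 5 - √(-6554 + 1/((2 - ½*(-1/18)) + 41509)) = 5 - √(-6554 + 1/((2 + 1/36) + 41509)) = 5 - √(-6554 + 1/(73/36 + 41509)) = 5 - √(-6554 + 1/(1494397/36)) = 5 - √(-6554 + 36/1494397) = 5 - √(-9794277902/1494397) = 5 - I*√14636539513915094/1494397 ≈ 5.0 - 80.957*I)
1/N = 1/(5 - I*√14636539513915094/1494397)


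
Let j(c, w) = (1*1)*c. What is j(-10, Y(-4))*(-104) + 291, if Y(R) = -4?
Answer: 1331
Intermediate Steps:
j(c, w) = c (j(c, w) = 1*c = c)
j(-10, Y(-4))*(-104) + 291 = -10*(-104) + 291 = 1040 + 291 = 1331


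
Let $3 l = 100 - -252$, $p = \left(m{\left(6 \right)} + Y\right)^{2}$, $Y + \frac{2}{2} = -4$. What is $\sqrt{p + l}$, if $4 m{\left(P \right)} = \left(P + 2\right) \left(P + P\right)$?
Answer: $\frac{\sqrt{4305}}{3} \approx 21.871$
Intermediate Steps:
$Y = -5$ ($Y = -1 - 4 = -5$)
$m{\left(P \right)} = \frac{P \left(2 + P\right)}{2}$ ($m{\left(P \right)} = \frac{\left(P + 2\right) \left(P + P\right)}{4} = \frac{\left(2 + P\right) 2 P}{4} = \frac{2 P \left(2 + P\right)}{4} = \frac{P \left(2 + P\right)}{2}$)
$p = 361$ ($p = \left(\frac{1}{2} \cdot 6 \left(2 + 6\right) - 5\right)^{2} = \left(\frac{1}{2} \cdot 6 \cdot 8 - 5\right)^{2} = \left(24 - 5\right)^{2} = 19^{2} = 361$)
$l = \frac{352}{3}$ ($l = \frac{100 - -252}{3} = \frac{100 + 252}{3} = \frac{1}{3} \cdot 352 = \frac{352}{3} \approx 117.33$)
$\sqrt{p + l} = \sqrt{361 + \frac{352}{3}} = \sqrt{\frac{1435}{3}} = \frac{\sqrt{4305}}{3}$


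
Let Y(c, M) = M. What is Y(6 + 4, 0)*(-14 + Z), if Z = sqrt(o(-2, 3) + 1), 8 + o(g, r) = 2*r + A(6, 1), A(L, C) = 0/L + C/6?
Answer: 0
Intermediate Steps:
A(L, C) = C/6 (A(L, C) = 0 + C*(1/6) = 0 + C/6 = C/6)
o(g, r) = -47/6 + 2*r (o(g, r) = -8 + (2*r + (1/6)*1) = -8 + (2*r + 1/6) = -8 + (1/6 + 2*r) = -47/6 + 2*r)
Z = I*sqrt(30)/6 (Z = sqrt((-47/6 + 2*3) + 1) = sqrt((-47/6 + 6) + 1) = sqrt(-11/6 + 1) = sqrt(-5/6) = I*sqrt(30)/6 ≈ 0.91287*I)
Y(6 + 4, 0)*(-14 + Z) = 0*(-14 + I*sqrt(30)/6) = 0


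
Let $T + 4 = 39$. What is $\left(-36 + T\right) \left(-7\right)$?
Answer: $7$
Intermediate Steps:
$T = 35$ ($T = -4 + 39 = 35$)
$\left(-36 + T\right) \left(-7\right) = \left(-36 + 35\right) \left(-7\right) = \left(-1\right) \left(-7\right) = 7$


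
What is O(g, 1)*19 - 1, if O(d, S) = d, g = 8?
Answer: 151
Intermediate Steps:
O(g, 1)*19 - 1 = 8*19 - 1 = 152 - 1 = 151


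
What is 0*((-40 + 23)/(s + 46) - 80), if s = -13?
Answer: 0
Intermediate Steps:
0*((-40 + 23)/(s + 46) - 80) = 0*((-40 + 23)/(-13 + 46) - 80) = 0*(-17/33 - 80) = 0*(-2657/33) = 0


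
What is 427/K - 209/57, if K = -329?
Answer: -700/141 ≈ -4.9645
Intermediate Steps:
427/K - 209/57 = 427/(-329) - 209/57 = 427*(-1/329) - 209*1/57 = -61/47 - 11/3 = -700/141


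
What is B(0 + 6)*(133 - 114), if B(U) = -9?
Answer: -171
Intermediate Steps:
B(0 + 6)*(133 - 114) = -9*(133 - 114) = -9*19 = -171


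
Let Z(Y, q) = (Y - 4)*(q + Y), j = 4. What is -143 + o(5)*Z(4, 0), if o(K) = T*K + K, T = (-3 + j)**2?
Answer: -143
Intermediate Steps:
T = 1 (T = (-3 + 4)**2 = 1**2 = 1)
Z(Y, q) = (-4 + Y)*(Y + q)
o(K) = 2*K (o(K) = 1*K + K = K + K = 2*K)
-143 + o(5)*Z(4, 0) = -143 + (2*5)*(4**2 - 4*4 - 4*0 + 4*0) = -143 + 10*(16 - 16 + 0 + 0) = -143 + 10*0 = -143 + 0 = -143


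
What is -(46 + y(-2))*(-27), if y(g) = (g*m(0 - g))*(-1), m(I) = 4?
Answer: 1458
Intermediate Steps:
y(g) = -4*g (y(g) = (g*4)*(-1) = (4*g)*(-1) = -4*g)
-(46 + y(-2))*(-27) = -(46 - 4*(-2))*(-27) = -(46 + 8)*(-27) = -54*(-27) = -1*(-1458) = 1458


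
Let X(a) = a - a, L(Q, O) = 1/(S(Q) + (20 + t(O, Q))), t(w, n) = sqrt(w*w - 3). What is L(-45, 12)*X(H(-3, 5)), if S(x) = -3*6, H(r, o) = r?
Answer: 0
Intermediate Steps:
t(w, n) = sqrt(-3 + w**2) (t(w, n) = sqrt(w**2 - 3) = sqrt(-3 + w**2))
S(x) = -18
L(Q, O) = 1/(2 + sqrt(-3 + O**2)) (L(Q, O) = 1/(-18 + (20 + sqrt(-3 + O**2))) = 1/(2 + sqrt(-3 + O**2)))
X(a) = 0
L(-45, 12)*X(H(-3, 5)) = 0/(2 + sqrt(-3 + 12**2)) = 0/(2 + sqrt(-3 + 144)) = 0/(2 + sqrt(141)) = 0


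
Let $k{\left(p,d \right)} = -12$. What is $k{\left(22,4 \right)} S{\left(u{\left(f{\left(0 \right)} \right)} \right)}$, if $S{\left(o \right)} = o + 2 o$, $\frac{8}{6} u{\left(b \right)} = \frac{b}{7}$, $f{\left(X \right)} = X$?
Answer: $0$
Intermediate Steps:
$u{\left(b \right)} = \frac{3 b}{28}$ ($u{\left(b \right)} = \frac{3 \frac{b}{7}}{4} = \frac{3 b}{28}$)
$S{\left(o \right)} = 3 o$
$k{\left(22,4 \right)} S{\left(u{\left(f{\left(0 \right)} \right)} \right)} = - 12 \cdot 3 \cdot \frac{3}{28} \cdot 0 = - 12 \cdot 3 \cdot 0 = \left(-12\right) 0 = 0$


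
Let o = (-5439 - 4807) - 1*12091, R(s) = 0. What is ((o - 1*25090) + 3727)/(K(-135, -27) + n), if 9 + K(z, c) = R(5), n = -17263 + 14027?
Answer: 8740/649 ≈ 13.467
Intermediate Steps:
n = -3236
K(z, c) = -9 (K(z, c) = -9 + 0 = -9)
o = -22337 (o = -10246 - 12091 = -22337)
((o - 1*25090) + 3727)/(K(-135, -27) + n) = ((-22337 - 1*25090) + 3727)/(-9 - 3236) = ((-22337 - 25090) + 3727)/(-3245) = (-47427 + 3727)*(-1/3245) = -43700*(-1/3245) = 8740/649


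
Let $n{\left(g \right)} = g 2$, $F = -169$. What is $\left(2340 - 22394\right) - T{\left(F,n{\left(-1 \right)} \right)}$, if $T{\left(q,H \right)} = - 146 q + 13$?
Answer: $-44741$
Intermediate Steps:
$n{\left(g \right)} = 2 g$
$T{\left(q,H \right)} = 13 - 146 q$
$\left(2340 - 22394\right) - T{\left(F,n{\left(-1 \right)} \right)} = \left(2340 - 22394\right) - \left(13 - -24674\right) = -20054 - \left(13 + 24674\right) = -20054 - 24687 = -44741$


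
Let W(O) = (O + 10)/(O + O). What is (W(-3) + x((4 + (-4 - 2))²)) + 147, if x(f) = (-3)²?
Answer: 929/6 ≈ 154.83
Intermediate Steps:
W(O) = (10 + O)/(2*O) (W(O) = (10 + O)/((2*O)) = (10 + O)*(1/(2*O)) = (10 + O)/(2*O))
x(f) = 9
(W(-3) + x((4 + (-4 - 2))²)) + 147 = ((½)*(10 - 3)/(-3) + 9) + 147 = ((½)*(-⅓)*7 + 9) + 147 = (-7/6 + 9) + 147 = 47/6 + 147 = 929/6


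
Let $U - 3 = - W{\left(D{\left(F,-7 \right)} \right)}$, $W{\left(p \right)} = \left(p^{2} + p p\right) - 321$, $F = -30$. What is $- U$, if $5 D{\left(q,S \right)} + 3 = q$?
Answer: $- \frac{5922}{25} \approx -236.88$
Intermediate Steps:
$D{\left(q,S \right)} = - \frac{3}{5} + \frac{q}{5}$
$W{\left(p \right)} = -321 + 2 p^{2}$ ($W{\left(p \right)} = \left(p^{2} + p^{2}\right) - 321 = 2 p^{2} - 321 = -321 + 2 p^{2}$)
$U = \frac{5922}{25}$ ($U = 3 - \left(-321 + 2 \left(- \frac{3}{5} + \frac{1}{5} \left(-30\right)\right)^{2}\right) = 3 - \left(-321 + 2 \left(- \frac{3}{5} - 6\right)^{2}\right) = 3 - \left(-321 + 2 \left(- \frac{33}{5}\right)^{2}\right) = 3 - \left(-321 + 2 \cdot \frac{1089}{25}\right) = 3 - \left(-321 + \frac{2178}{25}\right) = 3 - - \frac{5847}{25} = 3 + \frac{5847}{25} = \frac{5922}{25} \approx 236.88$)
$- U = \left(-1\right) \frac{5922}{25} = - \frac{5922}{25}$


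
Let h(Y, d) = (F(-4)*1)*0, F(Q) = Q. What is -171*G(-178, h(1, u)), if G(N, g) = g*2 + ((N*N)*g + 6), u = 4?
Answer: -1026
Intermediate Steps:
h(Y, d) = 0 (h(Y, d) = -4*1*0 = -4*0 = 0)
G(N, g) = 6 + 2*g + g*N² (G(N, g) = 2*g + (N²*g + 6) = 2*g + (g*N² + 6) = 2*g + (6 + g*N²) = 6 + 2*g + g*N²)
-171*G(-178, h(1, u)) = -171*(6 + 2*0 + 0*(-178)²) = -171*(6 + 0 + 0*31684) = -171*(6 + 0 + 0) = -171*6 = -1026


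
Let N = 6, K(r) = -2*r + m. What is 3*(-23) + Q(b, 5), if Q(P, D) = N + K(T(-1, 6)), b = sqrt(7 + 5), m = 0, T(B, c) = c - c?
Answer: -63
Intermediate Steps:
T(B, c) = 0
b = 2*sqrt(3) (b = sqrt(12) = 2*sqrt(3) ≈ 3.4641)
K(r) = -2*r (K(r) = -2*r + 0 = -2*r)
Q(P, D) = 6 (Q(P, D) = 6 - 2*0 = 6 + 0 = 6)
3*(-23) + Q(b, 5) = 3*(-23) + 6 = -69 + 6 = -63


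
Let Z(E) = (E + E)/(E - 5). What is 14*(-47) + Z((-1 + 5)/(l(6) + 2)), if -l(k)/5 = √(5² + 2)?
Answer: -3693338/5613 + 200*√3/5613 ≈ -657.94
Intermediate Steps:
l(k) = -15*√3 (l(k) = -5*√(5² + 2) = -5*√(25 + 2) = -15*√3)
Z(E) = 2*E/(-5 + E) (Z(E) = (2*E)/(-5 + E) = 2*E/(-5 + E))
14*(-47) + Z((-1 + 5)/(l(6) + 2)) = 14*(-47) + 2*((-1 + 5)/(-15*√3 + 2))/(-5 + (-1 + 5)/(-15*√3 + 2)) = -658 + 2*(4/(2 - 15*√3))/(-5 + 4/(2 - 15*√3)) = -658 + 8/((-5 + 4/(2 - 15*√3))*(2 - 15*√3))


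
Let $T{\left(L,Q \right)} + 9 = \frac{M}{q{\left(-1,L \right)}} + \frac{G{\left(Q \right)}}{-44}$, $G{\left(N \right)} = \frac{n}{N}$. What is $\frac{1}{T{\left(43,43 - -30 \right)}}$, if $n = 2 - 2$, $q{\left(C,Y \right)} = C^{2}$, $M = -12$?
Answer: $- \frac{1}{21} \approx -0.047619$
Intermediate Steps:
$n = 0$ ($n = 2 - 2 = 0$)
$G{\left(N \right)} = 0$ ($G{\left(N \right)} = \frac{0}{N} = 0$)
$T{\left(L,Q \right)} = -21$ ($T{\left(L,Q \right)} = -9 + \left(- \frac{12}{\left(-1\right)^{2}} + \frac{0}{-44}\right) = -9 + \left(- \frac{12}{1} + 0 \left(- \frac{1}{44}\right)\right) = -9 + \left(\left(-12\right) 1 + 0\right) = -9 + \left(-12 + 0\right) = -9 - 12 = -21$)
$\frac{1}{T{\left(43,43 - -30 \right)}} = \frac{1}{-21} = - \frac{1}{21}$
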